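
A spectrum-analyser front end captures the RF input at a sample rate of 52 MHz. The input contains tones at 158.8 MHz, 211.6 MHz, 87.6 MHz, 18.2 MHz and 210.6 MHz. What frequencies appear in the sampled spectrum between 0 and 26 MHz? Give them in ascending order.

2.6 MHz, 2.8 MHz, 3.6 MHz, 16.4 MHz, 18.2 MHz

fs/2 = 26 MHz.
158.8 MHz mod fs = 2.8 MHz.
2.8 MHz ≤ fs/2 = 26 MHz, appears at 2.8 MHz.
211.6 MHz mod fs = 3.6 MHz.
3.6 MHz ≤ fs/2 = 26 MHz, appears at 3.6 MHz.
87.6 MHz mod fs = 35.6 MHz.
35.6 MHz > fs/2 = 26 MHz, folds to fs − 35.6 MHz = 16.4 MHz.
18.2 MHz ≤ fs/2 = 26 MHz, passes unchanged.
210.6 MHz mod fs = 2.6 MHz.
2.6 MHz ≤ fs/2 = 26 MHz, appears at 2.6 MHz.
Distinct values: {2.6 MHz, 2.8 MHz, 3.6 MHz, 16.4 MHz, 18.2 MHz}.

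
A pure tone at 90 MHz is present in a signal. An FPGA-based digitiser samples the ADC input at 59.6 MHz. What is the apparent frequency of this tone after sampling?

90 MHz mod fs = 30.4 MHz.
30.4 MHz > fs/2 = 29.8 MHz, folds to fs − 30.4 MHz = 29.2 MHz.

29.2 MHz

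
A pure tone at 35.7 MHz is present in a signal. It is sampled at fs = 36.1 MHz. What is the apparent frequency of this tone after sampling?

0.4 MHz

35.7 MHz > fs/2 = 18.05 MHz, folds to fs − 35.7 MHz = 0.4 MHz.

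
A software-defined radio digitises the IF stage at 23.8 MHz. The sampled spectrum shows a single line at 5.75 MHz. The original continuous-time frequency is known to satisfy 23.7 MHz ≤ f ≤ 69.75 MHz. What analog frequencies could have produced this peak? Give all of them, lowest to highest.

29.55 MHz, 41.85 MHz, 53.35 MHz, 65.65 MHz

Frequencies that alias to 5.75 MHz are k·fs ± 5.75 MHz for integer k ≥ 0.
k=0: 5.75 MHz.
k=1: 18.05 MHz, 29.55 MHz.
k=2: 41.85 MHz, 53.35 MHz.
k=3: 65.65 MHz, 77.15 MHz.
k=4: 89.45 MHz, 100.95 MHz.
Within [23.7 MHz, 69.75 MHz]: 29.55 MHz, 41.85 MHz, 53.35 MHz, 65.65 MHz.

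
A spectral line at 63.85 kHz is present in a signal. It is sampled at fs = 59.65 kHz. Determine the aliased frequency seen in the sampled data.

4.2 kHz

63.85 kHz mod fs = 4.2 kHz.
4.2 kHz ≤ fs/2 = 29.825 kHz, appears at 4.2 kHz.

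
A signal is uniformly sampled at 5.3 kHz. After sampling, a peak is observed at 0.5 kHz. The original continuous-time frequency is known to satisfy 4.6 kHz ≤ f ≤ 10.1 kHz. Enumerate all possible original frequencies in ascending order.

4.8 kHz, 5.8 kHz, 10.1 kHz

Frequencies that alias to 0.5 kHz are k·fs ± 0.5 kHz for integer k ≥ 0.
k=0: 0.5 kHz.
k=1: 4.8 kHz, 5.8 kHz.
k=2: 10.1 kHz, 11.1 kHz.
k=3: 15.4 kHz, 16.4 kHz.
Within [4.6 kHz, 10.1 kHz]: 4.8 kHz, 5.8 kHz, 10.1 kHz.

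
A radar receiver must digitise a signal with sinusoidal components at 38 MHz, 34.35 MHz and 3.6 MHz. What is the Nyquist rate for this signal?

76 MHz

Highest-frequency component: 38 MHz.
Nyquist rate = 2 × 38 MHz = 76 MHz.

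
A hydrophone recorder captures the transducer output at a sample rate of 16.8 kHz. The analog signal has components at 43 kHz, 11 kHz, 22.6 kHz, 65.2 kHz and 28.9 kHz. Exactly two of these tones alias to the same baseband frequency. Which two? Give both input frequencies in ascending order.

11 kHz, 22.6 kHz

fs/2 = 8.4 kHz.
43 kHz mod fs = 9.4 kHz.
9.4 kHz > fs/2 = 8.4 kHz, folds to fs − 9.4 kHz = 7.4 kHz.
11 kHz > fs/2 = 8.4 kHz, folds to fs − 11 kHz = 5.8 kHz.
22.6 kHz mod fs = 5.8 kHz.
5.8 kHz ≤ fs/2 = 8.4 kHz, appears at 5.8 kHz.
65.2 kHz mod fs = 14.8 kHz.
14.8 kHz > fs/2 = 8.4 kHz, folds to fs − 14.8 kHz = 2 kHz.
28.9 kHz mod fs = 12.1 kHz.
12.1 kHz > fs/2 = 8.4 kHz, folds to fs − 12.1 kHz = 4.7 kHz.
11 kHz and 22.6 kHz both map to 5.8 kHz.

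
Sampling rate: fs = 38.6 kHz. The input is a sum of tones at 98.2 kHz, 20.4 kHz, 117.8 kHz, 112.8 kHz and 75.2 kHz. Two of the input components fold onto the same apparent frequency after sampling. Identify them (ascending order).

fs/2 = 19.3 kHz.
98.2 kHz mod fs = 21 kHz.
21 kHz > fs/2 = 19.3 kHz, folds to fs − 21 kHz = 17.6 kHz.
20.4 kHz > fs/2 = 19.3 kHz, folds to fs − 20.4 kHz = 18.2 kHz.
117.8 kHz mod fs = 2 kHz.
2 kHz ≤ fs/2 = 19.3 kHz, appears at 2 kHz.
112.8 kHz mod fs = 35.6 kHz.
35.6 kHz > fs/2 = 19.3 kHz, folds to fs − 35.6 kHz = 3 kHz.
75.2 kHz mod fs = 36.6 kHz.
36.6 kHz > fs/2 = 19.3 kHz, folds to fs − 36.6 kHz = 2 kHz.
75.2 kHz and 117.8 kHz both map to 2 kHz.

75.2 kHz, 117.8 kHz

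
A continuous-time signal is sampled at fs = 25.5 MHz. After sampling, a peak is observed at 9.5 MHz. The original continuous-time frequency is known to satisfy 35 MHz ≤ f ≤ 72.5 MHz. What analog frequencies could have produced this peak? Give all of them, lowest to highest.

Frequencies that alias to 9.5 MHz are k·fs ± 9.5 MHz for integer k ≥ 0.
k=0: 9.5 MHz.
k=1: 16 MHz, 35 MHz.
k=2: 41.5 MHz, 60.5 MHz.
k=3: 67 MHz, 86 MHz.
k=4: 92.5 MHz, 111.5 MHz.
Within [35 MHz, 72.5 MHz]: 35 MHz, 41.5 MHz, 60.5 MHz, 67 MHz.

35 MHz, 41.5 MHz, 60.5 MHz, 67 MHz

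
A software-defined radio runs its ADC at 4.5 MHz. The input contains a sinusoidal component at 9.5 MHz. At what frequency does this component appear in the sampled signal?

0.5 MHz

9.5 MHz mod fs = 0.5 MHz.
0.5 MHz ≤ fs/2 = 2.25 MHz, appears at 0.5 MHz.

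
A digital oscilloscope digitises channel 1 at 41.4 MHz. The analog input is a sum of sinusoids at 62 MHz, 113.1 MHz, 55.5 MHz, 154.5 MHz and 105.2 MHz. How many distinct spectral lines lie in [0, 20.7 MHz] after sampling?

4

fs/2 = 20.7 MHz.
62 MHz mod fs = 20.6 MHz.
20.6 MHz ≤ fs/2 = 20.7 MHz, appears at 20.6 MHz.
113.1 MHz mod fs = 30.3 MHz.
30.3 MHz > fs/2 = 20.7 MHz, folds to fs − 30.3 MHz = 11.1 MHz.
55.5 MHz mod fs = 14.1 MHz.
14.1 MHz ≤ fs/2 = 20.7 MHz, appears at 14.1 MHz.
154.5 MHz mod fs = 30.3 MHz.
30.3 MHz > fs/2 = 20.7 MHz, folds to fs − 30.3 MHz = 11.1 MHz.
105.2 MHz mod fs = 22.4 MHz.
22.4 MHz > fs/2 = 20.7 MHz, folds to fs − 22.4 MHz = 19 MHz.
Distinct values: {11.1 MHz, 14.1 MHz, 19 MHz, 20.6 MHz} → 4.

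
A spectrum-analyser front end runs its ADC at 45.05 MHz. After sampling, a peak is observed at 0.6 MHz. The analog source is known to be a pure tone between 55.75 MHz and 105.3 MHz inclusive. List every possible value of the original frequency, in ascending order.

Frequencies that alias to 0.6 MHz are k·fs ± 0.6 MHz for integer k ≥ 0.
k=0: 0.6 MHz.
k=1: 44.45 MHz, 45.65 MHz.
k=2: 89.5 MHz, 90.7 MHz.
k=3: 134.55 MHz, 135.75 MHz.
Within [55.75 MHz, 105.3 MHz]: 89.5 MHz, 90.7 MHz.

89.5 MHz, 90.7 MHz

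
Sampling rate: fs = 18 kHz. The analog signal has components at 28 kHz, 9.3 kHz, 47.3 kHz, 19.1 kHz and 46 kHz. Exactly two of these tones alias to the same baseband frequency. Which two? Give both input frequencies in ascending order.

28 kHz, 46 kHz

fs/2 = 9 kHz.
28 kHz mod fs = 10 kHz.
10 kHz > fs/2 = 9 kHz, folds to fs − 10 kHz = 8 kHz.
9.3 kHz > fs/2 = 9 kHz, folds to fs − 9.3 kHz = 8.7 kHz.
47.3 kHz mod fs = 11.3 kHz.
11.3 kHz > fs/2 = 9 kHz, folds to fs − 11.3 kHz = 6.7 kHz.
19.1 kHz mod fs = 1.1 kHz.
1.1 kHz ≤ fs/2 = 9 kHz, appears at 1.1 kHz.
46 kHz mod fs = 10 kHz.
10 kHz > fs/2 = 9 kHz, folds to fs − 10 kHz = 8 kHz.
28 kHz and 46 kHz both map to 8 kHz.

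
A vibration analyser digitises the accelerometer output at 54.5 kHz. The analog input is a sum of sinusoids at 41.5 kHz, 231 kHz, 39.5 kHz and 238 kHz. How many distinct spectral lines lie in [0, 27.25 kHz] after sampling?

fs/2 = 27.25 kHz.
41.5 kHz > fs/2 = 27.25 kHz, folds to fs − 41.5 kHz = 13 kHz.
231 kHz mod fs = 13 kHz.
13 kHz ≤ fs/2 = 27.25 kHz, appears at 13 kHz.
39.5 kHz > fs/2 = 27.25 kHz, folds to fs − 39.5 kHz = 15 kHz.
238 kHz mod fs = 20 kHz.
20 kHz ≤ fs/2 = 27.25 kHz, appears at 20 kHz.
Distinct values: {13 kHz, 15 kHz, 20 kHz} → 3.

3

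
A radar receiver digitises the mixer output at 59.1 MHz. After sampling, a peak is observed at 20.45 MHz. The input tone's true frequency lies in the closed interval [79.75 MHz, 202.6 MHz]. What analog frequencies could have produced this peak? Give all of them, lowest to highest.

Frequencies that alias to 20.45 MHz are k·fs ± 20.45 MHz for integer k ≥ 0.
k=0: 20.45 MHz.
k=1: 38.65 MHz, 79.55 MHz.
k=2: 97.75 MHz, 138.65 MHz.
k=3: 156.85 MHz, 197.75 MHz.
k=4: 215.95 MHz, 256.85 MHz.
Within [79.75 MHz, 202.6 MHz]: 97.75 MHz, 138.65 MHz, 156.85 MHz, 197.75 MHz.

97.75 MHz, 138.65 MHz, 156.85 MHz, 197.75 MHz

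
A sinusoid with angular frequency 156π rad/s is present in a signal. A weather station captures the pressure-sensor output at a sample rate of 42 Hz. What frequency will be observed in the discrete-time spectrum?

6 Hz

ω = 156π rad/s → f = ω/(2π) = 78 Hz.
78 Hz mod fs = 36 Hz.
36 Hz > fs/2 = 21 Hz, folds to fs − 36 Hz = 6 Hz.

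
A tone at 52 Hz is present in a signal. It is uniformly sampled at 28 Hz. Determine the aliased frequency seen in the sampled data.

4 Hz

52 Hz mod fs = 24 Hz.
24 Hz > fs/2 = 14 Hz, folds to fs − 24 Hz = 4 Hz.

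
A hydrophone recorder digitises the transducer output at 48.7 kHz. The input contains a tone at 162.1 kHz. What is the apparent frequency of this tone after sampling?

162.1 kHz mod fs = 16 kHz.
16 kHz ≤ fs/2 = 24.35 kHz, appears at 16 kHz.

16 kHz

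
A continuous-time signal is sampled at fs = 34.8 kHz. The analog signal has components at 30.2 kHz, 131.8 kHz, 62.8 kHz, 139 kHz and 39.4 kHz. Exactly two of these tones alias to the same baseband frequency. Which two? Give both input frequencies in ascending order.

fs/2 = 17.4 kHz.
30.2 kHz > fs/2 = 17.4 kHz, folds to fs − 30.2 kHz = 4.6 kHz.
131.8 kHz mod fs = 27.4 kHz.
27.4 kHz > fs/2 = 17.4 kHz, folds to fs − 27.4 kHz = 7.4 kHz.
62.8 kHz mod fs = 28 kHz.
28 kHz > fs/2 = 17.4 kHz, folds to fs − 28 kHz = 6.8 kHz.
139 kHz mod fs = 34.6 kHz.
34.6 kHz > fs/2 = 17.4 kHz, folds to fs − 34.6 kHz = 0.2 kHz.
39.4 kHz mod fs = 4.6 kHz.
4.6 kHz ≤ fs/2 = 17.4 kHz, appears at 4.6 kHz.
30.2 kHz and 39.4 kHz both map to 4.6 kHz.

30.2 kHz, 39.4 kHz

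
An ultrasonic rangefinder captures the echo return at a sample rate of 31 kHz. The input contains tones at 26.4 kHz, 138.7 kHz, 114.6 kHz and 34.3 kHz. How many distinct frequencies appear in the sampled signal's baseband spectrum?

fs/2 = 15.5 kHz.
26.4 kHz > fs/2 = 15.5 kHz, folds to fs − 26.4 kHz = 4.6 kHz.
138.7 kHz mod fs = 14.7 kHz.
14.7 kHz ≤ fs/2 = 15.5 kHz, appears at 14.7 kHz.
114.6 kHz mod fs = 21.6 kHz.
21.6 kHz > fs/2 = 15.5 kHz, folds to fs − 21.6 kHz = 9.4 kHz.
34.3 kHz mod fs = 3.3 kHz.
3.3 kHz ≤ fs/2 = 15.5 kHz, appears at 3.3 kHz.
Distinct values: {3.3 kHz, 4.6 kHz, 9.4 kHz, 14.7 kHz} → 4.

4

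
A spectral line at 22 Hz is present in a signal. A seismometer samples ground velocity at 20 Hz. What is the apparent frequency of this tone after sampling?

22 Hz mod fs = 2 Hz.
2 Hz ≤ fs/2 = 10 Hz, appears at 2 Hz.

2 Hz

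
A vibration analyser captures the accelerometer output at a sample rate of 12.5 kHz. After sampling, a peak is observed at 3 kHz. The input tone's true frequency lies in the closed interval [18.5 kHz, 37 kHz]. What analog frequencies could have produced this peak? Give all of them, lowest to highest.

Frequencies that alias to 3 kHz are k·fs ± 3 kHz for integer k ≥ 0.
k=0: 3 kHz.
k=1: 9.5 kHz, 15.5 kHz.
k=2: 22 kHz, 28 kHz.
k=3: 34.5 kHz, 40.5 kHz.
k=4: 47 kHz, 53 kHz.
Within [18.5 kHz, 37 kHz]: 22 kHz, 28 kHz, 34.5 kHz.

22 kHz, 28 kHz, 34.5 kHz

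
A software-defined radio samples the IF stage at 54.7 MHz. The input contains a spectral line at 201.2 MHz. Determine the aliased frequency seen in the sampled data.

201.2 MHz mod fs = 37.1 MHz.
37.1 MHz > fs/2 = 27.35 MHz, folds to fs − 37.1 MHz = 17.6 MHz.

17.6 MHz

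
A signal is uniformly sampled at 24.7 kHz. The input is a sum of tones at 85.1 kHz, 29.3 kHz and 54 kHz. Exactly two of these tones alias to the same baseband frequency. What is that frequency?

fs/2 = 12.35 kHz.
85.1 kHz mod fs = 11 kHz.
11 kHz ≤ fs/2 = 12.35 kHz, appears at 11 kHz.
29.3 kHz mod fs = 4.6 kHz.
4.6 kHz ≤ fs/2 = 12.35 kHz, appears at 4.6 kHz.
54 kHz mod fs = 4.6 kHz.
4.6 kHz ≤ fs/2 = 12.35 kHz, appears at 4.6 kHz.
29.3 kHz and 54 kHz both map to 4.6 kHz.

4.6 kHz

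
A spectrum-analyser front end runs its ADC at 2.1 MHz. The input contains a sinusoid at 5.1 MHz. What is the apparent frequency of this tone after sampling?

0.9 MHz

5.1 MHz mod fs = 0.9 MHz.
0.9 MHz ≤ fs/2 = 1.05 MHz, appears at 0.9 MHz.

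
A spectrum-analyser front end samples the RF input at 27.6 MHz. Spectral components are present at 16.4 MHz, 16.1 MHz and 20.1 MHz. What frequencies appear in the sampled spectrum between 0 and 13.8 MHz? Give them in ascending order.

fs/2 = 13.8 MHz.
16.4 MHz > fs/2 = 13.8 MHz, folds to fs − 16.4 MHz = 11.2 MHz.
16.1 MHz > fs/2 = 13.8 MHz, folds to fs − 16.1 MHz = 11.5 MHz.
20.1 MHz > fs/2 = 13.8 MHz, folds to fs − 20.1 MHz = 7.5 MHz.
Distinct values: {7.5 MHz, 11.2 MHz, 11.5 MHz}.

7.5 MHz, 11.2 MHz, 11.5 MHz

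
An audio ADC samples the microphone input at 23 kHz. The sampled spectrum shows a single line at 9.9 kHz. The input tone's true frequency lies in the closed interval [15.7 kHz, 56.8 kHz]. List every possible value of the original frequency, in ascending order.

Frequencies that alias to 9.9 kHz are k·fs ± 9.9 kHz for integer k ≥ 0.
k=0: 9.9 kHz.
k=1: 13.1 kHz, 32.9 kHz.
k=2: 36.1 kHz, 55.9 kHz.
k=3: 59.1 kHz, 78.9 kHz.
Within [15.7 kHz, 56.8 kHz]: 32.9 kHz, 36.1 kHz, 55.9 kHz.

32.9 kHz, 36.1 kHz, 55.9 kHz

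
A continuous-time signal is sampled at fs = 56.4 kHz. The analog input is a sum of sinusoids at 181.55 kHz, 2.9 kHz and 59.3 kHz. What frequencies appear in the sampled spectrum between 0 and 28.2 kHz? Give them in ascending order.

fs/2 = 28.2 kHz.
181.55 kHz mod fs = 12.35 kHz.
12.35 kHz ≤ fs/2 = 28.2 kHz, appears at 12.35 kHz.
2.9 kHz ≤ fs/2 = 28.2 kHz, passes unchanged.
59.3 kHz mod fs = 2.9 kHz.
2.9 kHz ≤ fs/2 = 28.2 kHz, appears at 2.9 kHz.
Distinct values: {2.9 kHz, 12.35 kHz}.

2.9 kHz, 12.35 kHz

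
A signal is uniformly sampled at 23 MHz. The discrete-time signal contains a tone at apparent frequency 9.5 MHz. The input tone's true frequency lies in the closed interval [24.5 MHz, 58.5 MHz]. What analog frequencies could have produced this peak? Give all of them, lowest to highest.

Frequencies that alias to 9.5 MHz are k·fs ± 9.5 MHz for integer k ≥ 0.
k=0: 9.5 MHz.
k=1: 13.5 MHz, 32.5 MHz.
k=2: 36.5 MHz, 55.5 MHz.
k=3: 59.5 MHz, 78.5 MHz.
Within [24.5 MHz, 58.5 MHz]: 32.5 MHz, 36.5 MHz, 55.5 MHz.

32.5 MHz, 36.5 MHz, 55.5 MHz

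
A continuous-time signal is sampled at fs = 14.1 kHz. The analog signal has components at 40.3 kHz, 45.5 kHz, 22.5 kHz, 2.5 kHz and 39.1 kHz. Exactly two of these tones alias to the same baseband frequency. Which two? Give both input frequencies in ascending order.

fs/2 = 7.05 kHz.
40.3 kHz mod fs = 12.1 kHz.
12.1 kHz > fs/2 = 7.05 kHz, folds to fs − 12.1 kHz = 2 kHz.
45.5 kHz mod fs = 3.2 kHz.
3.2 kHz ≤ fs/2 = 7.05 kHz, appears at 3.2 kHz.
22.5 kHz mod fs = 8.4 kHz.
8.4 kHz > fs/2 = 7.05 kHz, folds to fs − 8.4 kHz = 5.7 kHz.
2.5 kHz ≤ fs/2 = 7.05 kHz, passes unchanged.
39.1 kHz mod fs = 10.9 kHz.
10.9 kHz > fs/2 = 7.05 kHz, folds to fs − 10.9 kHz = 3.2 kHz.
39.1 kHz and 45.5 kHz both map to 3.2 kHz.

39.1 kHz, 45.5 kHz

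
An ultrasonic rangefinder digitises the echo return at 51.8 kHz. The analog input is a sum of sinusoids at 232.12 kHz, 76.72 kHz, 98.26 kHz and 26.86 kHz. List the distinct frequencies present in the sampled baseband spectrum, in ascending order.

fs/2 = 25.9 kHz.
232.12 kHz mod fs = 24.92 kHz.
24.92 kHz ≤ fs/2 = 25.9 kHz, appears at 24.92 kHz.
76.72 kHz mod fs = 24.92 kHz.
24.92 kHz ≤ fs/2 = 25.9 kHz, appears at 24.92 kHz.
98.26 kHz mod fs = 46.46 kHz.
46.46 kHz > fs/2 = 25.9 kHz, folds to fs − 46.46 kHz = 5.34 kHz.
26.86 kHz > fs/2 = 25.9 kHz, folds to fs − 26.86 kHz = 24.94 kHz.
Distinct values: {5.34 kHz, 24.92 kHz, 24.94 kHz}.

5.34 kHz, 24.92 kHz, 24.94 kHz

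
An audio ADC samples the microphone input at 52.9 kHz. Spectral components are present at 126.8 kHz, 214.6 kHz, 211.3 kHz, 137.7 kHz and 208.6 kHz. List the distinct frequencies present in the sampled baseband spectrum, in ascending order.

0.3 kHz, 3 kHz, 21 kHz

fs/2 = 26.45 kHz.
126.8 kHz mod fs = 21 kHz.
21 kHz ≤ fs/2 = 26.45 kHz, appears at 21 kHz.
214.6 kHz mod fs = 3 kHz.
3 kHz ≤ fs/2 = 26.45 kHz, appears at 3 kHz.
211.3 kHz mod fs = 52.6 kHz.
52.6 kHz > fs/2 = 26.45 kHz, folds to fs − 52.6 kHz = 0.3 kHz.
137.7 kHz mod fs = 31.9 kHz.
31.9 kHz > fs/2 = 26.45 kHz, folds to fs − 31.9 kHz = 21 kHz.
208.6 kHz mod fs = 49.9 kHz.
49.9 kHz > fs/2 = 26.45 kHz, folds to fs − 49.9 kHz = 3 kHz.
Distinct values: {0.3 kHz, 3 kHz, 21 kHz}.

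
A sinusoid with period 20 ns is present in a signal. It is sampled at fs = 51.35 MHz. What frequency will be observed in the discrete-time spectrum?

1.35 MHz

T = 20 ns → f = 1/T = 50 MHz.
50 MHz > fs/2 = 25.675 MHz, folds to fs − 50 MHz = 1.35 MHz.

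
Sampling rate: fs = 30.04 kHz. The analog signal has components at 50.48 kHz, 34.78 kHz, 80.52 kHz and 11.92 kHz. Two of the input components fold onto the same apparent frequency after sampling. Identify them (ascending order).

fs/2 = 15.02 kHz.
50.48 kHz mod fs = 20.44 kHz.
20.44 kHz > fs/2 = 15.02 kHz, folds to fs − 20.44 kHz = 9.6 kHz.
34.78 kHz mod fs = 4.74 kHz.
4.74 kHz ≤ fs/2 = 15.02 kHz, appears at 4.74 kHz.
80.52 kHz mod fs = 20.44 kHz.
20.44 kHz > fs/2 = 15.02 kHz, folds to fs − 20.44 kHz = 9.6 kHz.
11.92 kHz ≤ fs/2 = 15.02 kHz, passes unchanged.
50.48 kHz and 80.52 kHz both map to 9.6 kHz.

50.48 kHz, 80.52 kHz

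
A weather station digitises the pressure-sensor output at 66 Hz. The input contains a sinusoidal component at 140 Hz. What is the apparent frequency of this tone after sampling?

140 Hz mod fs = 8 Hz.
8 Hz ≤ fs/2 = 33 Hz, appears at 8 Hz.

8 Hz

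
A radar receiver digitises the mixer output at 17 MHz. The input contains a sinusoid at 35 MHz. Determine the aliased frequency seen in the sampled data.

1 MHz

35 MHz mod fs = 1 MHz.
1 MHz ≤ fs/2 = 8.5 MHz, appears at 1 MHz.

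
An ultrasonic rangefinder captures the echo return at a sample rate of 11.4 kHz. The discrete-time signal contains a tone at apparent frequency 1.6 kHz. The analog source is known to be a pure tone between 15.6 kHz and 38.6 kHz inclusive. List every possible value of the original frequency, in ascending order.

21.2 kHz, 24.4 kHz, 32.6 kHz, 35.8 kHz

Frequencies that alias to 1.6 kHz are k·fs ± 1.6 kHz for integer k ≥ 0.
k=0: 1.6 kHz.
k=1: 9.8 kHz, 13 kHz.
k=2: 21.2 kHz, 24.4 kHz.
k=3: 32.6 kHz, 35.8 kHz.
k=4: 44 kHz, 47.2 kHz.
Within [15.6 kHz, 38.6 kHz]: 21.2 kHz, 24.4 kHz, 32.6 kHz, 35.8 kHz.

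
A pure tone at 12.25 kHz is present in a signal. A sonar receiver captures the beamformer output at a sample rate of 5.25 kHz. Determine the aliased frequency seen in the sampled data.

12.25 kHz mod fs = 1.75 kHz.
1.75 kHz ≤ fs/2 = 2.625 kHz, appears at 1.75 kHz.

1.75 kHz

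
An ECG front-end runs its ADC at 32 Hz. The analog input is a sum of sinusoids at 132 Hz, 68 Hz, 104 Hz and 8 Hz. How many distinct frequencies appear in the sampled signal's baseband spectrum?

fs/2 = 16 Hz.
132 Hz mod fs = 4 Hz.
4 Hz ≤ fs/2 = 16 Hz, appears at 4 Hz.
68 Hz mod fs = 4 Hz.
4 Hz ≤ fs/2 = 16 Hz, appears at 4 Hz.
104 Hz mod fs = 8 Hz.
8 Hz ≤ fs/2 = 16 Hz, appears at 8 Hz.
8 Hz ≤ fs/2 = 16 Hz, passes unchanged.
Distinct values: {4 Hz, 8 Hz} → 2.

2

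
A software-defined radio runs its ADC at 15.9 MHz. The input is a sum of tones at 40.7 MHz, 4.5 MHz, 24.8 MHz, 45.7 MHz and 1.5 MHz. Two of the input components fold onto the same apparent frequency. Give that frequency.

7 MHz

fs/2 = 7.95 MHz.
40.7 MHz mod fs = 8.9 MHz.
8.9 MHz > fs/2 = 7.95 MHz, folds to fs − 8.9 MHz = 7 MHz.
4.5 MHz ≤ fs/2 = 7.95 MHz, passes unchanged.
24.8 MHz mod fs = 8.9 MHz.
8.9 MHz > fs/2 = 7.95 MHz, folds to fs − 8.9 MHz = 7 MHz.
45.7 MHz mod fs = 13.9 MHz.
13.9 MHz > fs/2 = 7.95 MHz, folds to fs − 13.9 MHz = 2 MHz.
1.5 MHz ≤ fs/2 = 7.95 MHz, passes unchanged.
24.8 MHz and 40.7 MHz both map to 7 MHz.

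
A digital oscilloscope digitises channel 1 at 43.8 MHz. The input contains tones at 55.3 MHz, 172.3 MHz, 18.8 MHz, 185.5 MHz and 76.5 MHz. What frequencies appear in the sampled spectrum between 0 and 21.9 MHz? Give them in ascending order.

fs/2 = 21.9 MHz.
55.3 MHz mod fs = 11.5 MHz.
11.5 MHz ≤ fs/2 = 21.9 MHz, appears at 11.5 MHz.
172.3 MHz mod fs = 40.9 MHz.
40.9 MHz > fs/2 = 21.9 MHz, folds to fs − 40.9 MHz = 2.9 MHz.
18.8 MHz ≤ fs/2 = 21.9 MHz, passes unchanged.
185.5 MHz mod fs = 10.3 MHz.
10.3 MHz ≤ fs/2 = 21.9 MHz, appears at 10.3 MHz.
76.5 MHz mod fs = 32.7 MHz.
32.7 MHz > fs/2 = 21.9 MHz, folds to fs − 32.7 MHz = 11.1 MHz.
Distinct values: {2.9 MHz, 10.3 MHz, 11.1 MHz, 11.5 MHz, 18.8 MHz}.

2.9 MHz, 10.3 MHz, 11.1 MHz, 11.5 MHz, 18.8 MHz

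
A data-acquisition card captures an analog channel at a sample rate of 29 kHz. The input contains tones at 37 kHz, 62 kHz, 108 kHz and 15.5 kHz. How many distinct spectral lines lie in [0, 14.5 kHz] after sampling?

fs/2 = 14.5 kHz.
37 kHz mod fs = 8 kHz.
8 kHz ≤ fs/2 = 14.5 kHz, appears at 8 kHz.
62 kHz mod fs = 4 kHz.
4 kHz ≤ fs/2 = 14.5 kHz, appears at 4 kHz.
108 kHz mod fs = 21 kHz.
21 kHz > fs/2 = 14.5 kHz, folds to fs − 21 kHz = 8 kHz.
15.5 kHz > fs/2 = 14.5 kHz, folds to fs − 15.5 kHz = 13.5 kHz.
Distinct values: {4 kHz, 8 kHz, 13.5 kHz} → 3.

3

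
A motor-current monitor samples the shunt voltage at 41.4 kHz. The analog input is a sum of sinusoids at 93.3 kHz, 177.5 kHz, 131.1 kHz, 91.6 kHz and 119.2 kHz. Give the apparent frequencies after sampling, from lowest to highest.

5 kHz, 6.9 kHz, 8.8 kHz, 10.5 kHz, 11.9 kHz

fs/2 = 20.7 kHz.
93.3 kHz mod fs = 10.5 kHz.
10.5 kHz ≤ fs/2 = 20.7 kHz, appears at 10.5 kHz.
177.5 kHz mod fs = 11.9 kHz.
11.9 kHz ≤ fs/2 = 20.7 kHz, appears at 11.9 kHz.
131.1 kHz mod fs = 6.9 kHz.
6.9 kHz ≤ fs/2 = 20.7 kHz, appears at 6.9 kHz.
91.6 kHz mod fs = 8.8 kHz.
8.8 kHz ≤ fs/2 = 20.7 kHz, appears at 8.8 kHz.
119.2 kHz mod fs = 36.4 kHz.
36.4 kHz > fs/2 = 20.7 kHz, folds to fs − 36.4 kHz = 5 kHz.
Distinct values: {5 kHz, 6.9 kHz, 8.8 kHz, 10.5 kHz, 11.9 kHz}.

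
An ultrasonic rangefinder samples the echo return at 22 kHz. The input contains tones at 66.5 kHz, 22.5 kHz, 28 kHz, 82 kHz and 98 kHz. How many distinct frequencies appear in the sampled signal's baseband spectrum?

fs/2 = 11 kHz.
66.5 kHz mod fs = 0.5 kHz.
0.5 kHz ≤ fs/2 = 11 kHz, appears at 0.5 kHz.
22.5 kHz mod fs = 0.5 kHz.
0.5 kHz ≤ fs/2 = 11 kHz, appears at 0.5 kHz.
28 kHz mod fs = 6 kHz.
6 kHz ≤ fs/2 = 11 kHz, appears at 6 kHz.
82 kHz mod fs = 16 kHz.
16 kHz > fs/2 = 11 kHz, folds to fs − 16 kHz = 6 kHz.
98 kHz mod fs = 10 kHz.
10 kHz ≤ fs/2 = 11 kHz, appears at 10 kHz.
Distinct values: {0.5 kHz, 6 kHz, 10 kHz} → 3.

3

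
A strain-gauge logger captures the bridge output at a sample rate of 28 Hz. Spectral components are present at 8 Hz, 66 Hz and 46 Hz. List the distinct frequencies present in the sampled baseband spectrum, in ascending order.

8 Hz, 10 Hz

fs/2 = 14 Hz.
8 Hz ≤ fs/2 = 14 Hz, passes unchanged.
66 Hz mod fs = 10 Hz.
10 Hz ≤ fs/2 = 14 Hz, appears at 10 Hz.
46 Hz mod fs = 18 Hz.
18 Hz > fs/2 = 14 Hz, folds to fs − 18 Hz = 10 Hz.
Distinct values: {8 Hz, 10 Hz}.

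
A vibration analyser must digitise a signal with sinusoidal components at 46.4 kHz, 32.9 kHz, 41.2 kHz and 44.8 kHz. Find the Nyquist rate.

Highest-frequency component: 46.4 kHz.
Nyquist rate = 2 × 46.4 kHz = 92.8 kHz.

92.8 kHz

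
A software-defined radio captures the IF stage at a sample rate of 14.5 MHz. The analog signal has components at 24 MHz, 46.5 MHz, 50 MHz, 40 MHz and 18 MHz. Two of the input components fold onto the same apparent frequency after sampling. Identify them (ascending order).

fs/2 = 7.25 MHz.
24 MHz mod fs = 9.5 MHz.
9.5 MHz > fs/2 = 7.25 MHz, folds to fs − 9.5 MHz = 5 MHz.
46.5 MHz mod fs = 3 MHz.
3 MHz ≤ fs/2 = 7.25 MHz, appears at 3 MHz.
50 MHz mod fs = 6.5 MHz.
6.5 MHz ≤ fs/2 = 7.25 MHz, appears at 6.5 MHz.
40 MHz mod fs = 11 MHz.
11 MHz > fs/2 = 7.25 MHz, folds to fs − 11 MHz = 3.5 MHz.
18 MHz mod fs = 3.5 MHz.
3.5 MHz ≤ fs/2 = 7.25 MHz, appears at 3.5 MHz.
18 MHz and 40 MHz both map to 3.5 MHz.

18 MHz, 40 MHz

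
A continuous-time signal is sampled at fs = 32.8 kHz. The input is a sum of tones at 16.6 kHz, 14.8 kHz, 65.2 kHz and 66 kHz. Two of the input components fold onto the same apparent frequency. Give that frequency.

0.4 kHz

fs/2 = 16.4 kHz.
16.6 kHz > fs/2 = 16.4 kHz, folds to fs − 16.6 kHz = 16.2 kHz.
14.8 kHz ≤ fs/2 = 16.4 kHz, passes unchanged.
65.2 kHz mod fs = 32.4 kHz.
32.4 kHz > fs/2 = 16.4 kHz, folds to fs − 32.4 kHz = 0.4 kHz.
66 kHz mod fs = 0.4 kHz.
0.4 kHz ≤ fs/2 = 16.4 kHz, appears at 0.4 kHz.
65.2 kHz and 66 kHz both map to 0.4 kHz.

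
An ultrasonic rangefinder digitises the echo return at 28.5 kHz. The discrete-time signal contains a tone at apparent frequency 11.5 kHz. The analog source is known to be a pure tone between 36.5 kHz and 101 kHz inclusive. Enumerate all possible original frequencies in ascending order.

Frequencies that alias to 11.5 kHz are k·fs ± 11.5 kHz for integer k ≥ 0.
k=0: 11.5 kHz.
k=1: 17 kHz, 40 kHz.
k=2: 45.5 kHz, 68.5 kHz.
k=3: 74 kHz, 97 kHz.
k=4: 102.5 kHz, 125.5 kHz.
Within [36.5 kHz, 101 kHz]: 40 kHz, 45.5 kHz, 68.5 kHz, 74 kHz, 97 kHz.

40 kHz, 45.5 kHz, 68.5 kHz, 74 kHz, 97 kHz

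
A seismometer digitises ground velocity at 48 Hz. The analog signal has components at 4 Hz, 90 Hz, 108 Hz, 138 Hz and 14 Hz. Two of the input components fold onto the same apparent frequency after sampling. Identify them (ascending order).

fs/2 = 24 Hz.
4 Hz ≤ fs/2 = 24 Hz, passes unchanged.
90 Hz mod fs = 42 Hz.
42 Hz > fs/2 = 24 Hz, folds to fs − 42 Hz = 6 Hz.
108 Hz mod fs = 12 Hz.
12 Hz ≤ fs/2 = 24 Hz, appears at 12 Hz.
138 Hz mod fs = 42 Hz.
42 Hz > fs/2 = 24 Hz, folds to fs − 42 Hz = 6 Hz.
14 Hz ≤ fs/2 = 24 Hz, passes unchanged.
90 Hz and 138 Hz both map to 6 Hz.

90 Hz, 138 Hz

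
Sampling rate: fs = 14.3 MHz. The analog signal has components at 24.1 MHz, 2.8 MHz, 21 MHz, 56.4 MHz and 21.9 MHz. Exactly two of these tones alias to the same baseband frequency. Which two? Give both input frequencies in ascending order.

21 MHz, 21.9 MHz

fs/2 = 7.15 MHz.
24.1 MHz mod fs = 9.8 MHz.
9.8 MHz > fs/2 = 7.15 MHz, folds to fs − 9.8 MHz = 4.5 MHz.
2.8 MHz ≤ fs/2 = 7.15 MHz, passes unchanged.
21 MHz mod fs = 6.7 MHz.
6.7 MHz ≤ fs/2 = 7.15 MHz, appears at 6.7 MHz.
56.4 MHz mod fs = 13.5 MHz.
13.5 MHz > fs/2 = 7.15 MHz, folds to fs − 13.5 MHz = 0.8 MHz.
21.9 MHz mod fs = 7.6 MHz.
7.6 MHz > fs/2 = 7.15 MHz, folds to fs − 7.6 MHz = 6.7 MHz.
21 MHz and 21.9 MHz both map to 6.7 MHz.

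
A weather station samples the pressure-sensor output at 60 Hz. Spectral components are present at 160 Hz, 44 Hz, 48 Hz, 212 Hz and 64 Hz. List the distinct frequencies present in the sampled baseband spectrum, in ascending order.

4 Hz, 12 Hz, 16 Hz, 20 Hz, 28 Hz

fs/2 = 30 Hz.
160 Hz mod fs = 40 Hz.
40 Hz > fs/2 = 30 Hz, folds to fs − 40 Hz = 20 Hz.
44 Hz > fs/2 = 30 Hz, folds to fs − 44 Hz = 16 Hz.
48 Hz > fs/2 = 30 Hz, folds to fs − 48 Hz = 12 Hz.
212 Hz mod fs = 32 Hz.
32 Hz > fs/2 = 30 Hz, folds to fs − 32 Hz = 28 Hz.
64 Hz mod fs = 4 Hz.
4 Hz ≤ fs/2 = 30 Hz, appears at 4 Hz.
Distinct values: {4 Hz, 12 Hz, 16 Hz, 20 Hz, 28 Hz}.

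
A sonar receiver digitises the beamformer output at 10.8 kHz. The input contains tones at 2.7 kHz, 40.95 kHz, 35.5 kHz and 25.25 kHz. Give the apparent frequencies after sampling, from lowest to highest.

2.25 kHz, 2.7 kHz, 3.1 kHz, 3.65 kHz

fs/2 = 5.4 kHz.
2.7 kHz ≤ fs/2 = 5.4 kHz, passes unchanged.
40.95 kHz mod fs = 8.55 kHz.
8.55 kHz > fs/2 = 5.4 kHz, folds to fs − 8.55 kHz = 2.25 kHz.
35.5 kHz mod fs = 3.1 kHz.
3.1 kHz ≤ fs/2 = 5.4 kHz, appears at 3.1 kHz.
25.25 kHz mod fs = 3.65 kHz.
3.65 kHz ≤ fs/2 = 5.4 kHz, appears at 3.65 kHz.
Distinct values: {2.25 kHz, 2.7 kHz, 3.1 kHz, 3.65 kHz}.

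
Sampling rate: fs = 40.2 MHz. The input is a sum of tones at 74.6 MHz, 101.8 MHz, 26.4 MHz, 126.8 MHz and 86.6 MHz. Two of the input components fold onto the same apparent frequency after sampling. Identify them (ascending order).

fs/2 = 20.1 MHz.
74.6 MHz mod fs = 34.4 MHz.
34.4 MHz > fs/2 = 20.1 MHz, folds to fs − 34.4 MHz = 5.8 MHz.
101.8 MHz mod fs = 21.4 MHz.
21.4 MHz > fs/2 = 20.1 MHz, folds to fs − 21.4 MHz = 18.8 MHz.
26.4 MHz > fs/2 = 20.1 MHz, folds to fs − 26.4 MHz = 13.8 MHz.
126.8 MHz mod fs = 6.2 MHz.
6.2 MHz ≤ fs/2 = 20.1 MHz, appears at 6.2 MHz.
86.6 MHz mod fs = 6.2 MHz.
6.2 MHz ≤ fs/2 = 20.1 MHz, appears at 6.2 MHz.
86.6 MHz and 126.8 MHz both map to 6.2 MHz.

86.6 MHz, 126.8 MHz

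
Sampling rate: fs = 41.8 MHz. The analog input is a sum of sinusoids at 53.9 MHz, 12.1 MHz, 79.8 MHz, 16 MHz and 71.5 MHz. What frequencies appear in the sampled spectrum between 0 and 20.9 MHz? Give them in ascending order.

3.8 MHz, 12.1 MHz, 16 MHz

fs/2 = 20.9 MHz.
53.9 MHz mod fs = 12.1 MHz.
12.1 MHz ≤ fs/2 = 20.9 MHz, appears at 12.1 MHz.
12.1 MHz ≤ fs/2 = 20.9 MHz, passes unchanged.
79.8 MHz mod fs = 38 MHz.
38 MHz > fs/2 = 20.9 MHz, folds to fs − 38 MHz = 3.8 MHz.
16 MHz ≤ fs/2 = 20.9 MHz, passes unchanged.
71.5 MHz mod fs = 29.7 MHz.
29.7 MHz > fs/2 = 20.9 MHz, folds to fs − 29.7 MHz = 12.1 MHz.
Distinct values: {3.8 MHz, 12.1 MHz, 16 MHz}.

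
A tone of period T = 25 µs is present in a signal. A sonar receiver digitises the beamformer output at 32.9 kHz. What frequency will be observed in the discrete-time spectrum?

7.1 kHz

T = 25 µs → f = 1/T = 40 kHz.
40 kHz mod fs = 7.1 kHz.
7.1 kHz ≤ fs/2 = 16.45 kHz, appears at 7.1 kHz.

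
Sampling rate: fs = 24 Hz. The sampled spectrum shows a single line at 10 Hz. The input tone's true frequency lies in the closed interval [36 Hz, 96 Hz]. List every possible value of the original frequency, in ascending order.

38 Hz, 58 Hz, 62 Hz, 82 Hz, 86 Hz

Frequencies that alias to 10 Hz are k·fs ± 10 Hz for integer k ≥ 0.
k=0: 10 Hz.
k=1: 14 Hz, 34 Hz.
k=2: 38 Hz, 58 Hz.
k=3: 62 Hz, 82 Hz.
k=4: 86 Hz, 106 Hz.
k=5: 110 Hz, 130 Hz.
Within [36 Hz, 96 Hz]: 38 Hz, 58 Hz, 62 Hz, 82 Hz, 86 Hz.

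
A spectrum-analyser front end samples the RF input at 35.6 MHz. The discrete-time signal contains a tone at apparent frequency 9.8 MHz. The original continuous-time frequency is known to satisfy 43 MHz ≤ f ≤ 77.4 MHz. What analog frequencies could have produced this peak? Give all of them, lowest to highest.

Frequencies that alias to 9.8 MHz are k·fs ± 9.8 MHz for integer k ≥ 0.
k=0: 9.8 MHz.
k=1: 25.8 MHz, 45.4 MHz.
k=2: 61.4 MHz, 81 MHz.
k=3: 97 MHz, 116.6 MHz.
Within [43 MHz, 77.4 MHz]: 45.4 MHz, 61.4 MHz.

45.4 MHz, 61.4 MHz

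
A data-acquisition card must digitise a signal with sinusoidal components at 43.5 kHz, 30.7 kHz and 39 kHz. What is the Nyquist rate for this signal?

Highest-frequency component: 43.5 kHz.
Nyquist rate = 2 × 43.5 kHz = 87 kHz.

87 kHz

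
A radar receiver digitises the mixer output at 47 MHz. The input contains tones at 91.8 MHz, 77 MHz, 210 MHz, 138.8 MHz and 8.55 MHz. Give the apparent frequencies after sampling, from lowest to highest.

2.2 MHz, 8.55 MHz, 17 MHz, 22 MHz

fs/2 = 23.5 MHz.
91.8 MHz mod fs = 44.8 MHz.
44.8 MHz > fs/2 = 23.5 MHz, folds to fs − 44.8 MHz = 2.2 MHz.
77 MHz mod fs = 30 MHz.
30 MHz > fs/2 = 23.5 MHz, folds to fs − 30 MHz = 17 MHz.
210 MHz mod fs = 22 MHz.
22 MHz ≤ fs/2 = 23.5 MHz, appears at 22 MHz.
138.8 MHz mod fs = 44.8 MHz.
44.8 MHz > fs/2 = 23.5 MHz, folds to fs − 44.8 MHz = 2.2 MHz.
8.55 MHz ≤ fs/2 = 23.5 MHz, passes unchanged.
Distinct values: {2.2 MHz, 8.55 MHz, 17 MHz, 22 MHz}.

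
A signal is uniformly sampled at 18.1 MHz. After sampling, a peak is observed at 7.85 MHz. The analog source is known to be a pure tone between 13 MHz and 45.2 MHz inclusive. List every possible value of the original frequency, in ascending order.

Frequencies that alias to 7.85 MHz are k·fs ± 7.85 MHz for integer k ≥ 0.
k=0: 7.85 MHz.
k=1: 10.25 MHz, 25.95 MHz.
k=2: 28.35 MHz, 44.05 MHz.
k=3: 46.45 MHz, 62.15 MHz.
Within [13 MHz, 45.2 MHz]: 25.95 MHz, 28.35 MHz, 44.05 MHz.

25.95 MHz, 28.35 MHz, 44.05 MHz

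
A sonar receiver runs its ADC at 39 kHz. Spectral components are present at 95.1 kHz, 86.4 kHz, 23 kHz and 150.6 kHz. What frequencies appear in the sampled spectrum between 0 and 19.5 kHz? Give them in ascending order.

5.4 kHz, 8.4 kHz, 16 kHz, 17.1 kHz

fs/2 = 19.5 kHz.
95.1 kHz mod fs = 17.1 kHz.
17.1 kHz ≤ fs/2 = 19.5 kHz, appears at 17.1 kHz.
86.4 kHz mod fs = 8.4 kHz.
8.4 kHz ≤ fs/2 = 19.5 kHz, appears at 8.4 kHz.
23 kHz > fs/2 = 19.5 kHz, folds to fs − 23 kHz = 16 kHz.
150.6 kHz mod fs = 33.6 kHz.
33.6 kHz > fs/2 = 19.5 kHz, folds to fs − 33.6 kHz = 5.4 kHz.
Distinct values: {5.4 kHz, 8.4 kHz, 16 kHz, 17.1 kHz}.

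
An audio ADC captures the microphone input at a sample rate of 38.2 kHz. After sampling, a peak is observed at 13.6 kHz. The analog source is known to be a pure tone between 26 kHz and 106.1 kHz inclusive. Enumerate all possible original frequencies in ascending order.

51.8 kHz, 62.8 kHz, 90 kHz, 101 kHz

Frequencies that alias to 13.6 kHz are k·fs ± 13.6 kHz for integer k ≥ 0.
k=0: 13.6 kHz.
k=1: 24.6 kHz, 51.8 kHz.
k=2: 62.8 kHz, 90 kHz.
k=3: 101 kHz, 128.2 kHz.
k=4: 139.2 kHz, 166.4 kHz.
Within [26 kHz, 106.1 kHz]: 51.8 kHz, 62.8 kHz, 90 kHz, 101 kHz.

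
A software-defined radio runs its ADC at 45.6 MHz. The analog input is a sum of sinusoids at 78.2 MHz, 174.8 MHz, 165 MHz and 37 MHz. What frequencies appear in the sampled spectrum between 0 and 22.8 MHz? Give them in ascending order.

7.6 MHz, 8.6 MHz, 13 MHz, 17.4 MHz

fs/2 = 22.8 MHz.
78.2 MHz mod fs = 32.6 MHz.
32.6 MHz > fs/2 = 22.8 MHz, folds to fs − 32.6 MHz = 13 MHz.
174.8 MHz mod fs = 38 MHz.
38 MHz > fs/2 = 22.8 MHz, folds to fs − 38 MHz = 7.6 MHz.
165 MHz mod fs = 28.2 MHz.
28.2 MHz > fs/2 = 22.8 MHz, folds to fs − 28.2 MHz = 17.4 MHz.
37 MHz > fs/2 = 22.8 MHz, folds to fs − 37 MHz = 8.6 MHz.
Distinct values: {7.6 MHz, 8.6 MHz, 13 MHz, 17.4 MHz}.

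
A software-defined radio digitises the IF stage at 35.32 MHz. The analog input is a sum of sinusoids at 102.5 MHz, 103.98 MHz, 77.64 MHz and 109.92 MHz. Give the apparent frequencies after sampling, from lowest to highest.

1.98 MHz, 3.46 MHz, 3.96 MHz, 7 MHz

fs/2 = 17.66 MHz.
102.5 MHz mod fs = 31.86 MHz.
31.86 MHz > fs/2 = 17.66 MHz, folds to fs − 31.86 MHz = 3.46 MHz.
103.98 MHz mod fs = 33.34 MHz.
33.34 MHz > fs/2 = 17.66 MHz, folds to fs − 33.34 MHz = 1.98 MHz.
77.64 MHz mod fs = 7 MHz.
7 MHz ≤ fs/2 = 17.66 MHz, appears at 7 MHz.
109.92 MHz mod fs = 3.96 MHz.
3.96 MHz ≤ fs/2 = 17.66 MHz, appears at 3.96 MHz.
Distinct values: {1.98 MHz, 3.46 MHz, 3.96 MHz, 7 MHz}.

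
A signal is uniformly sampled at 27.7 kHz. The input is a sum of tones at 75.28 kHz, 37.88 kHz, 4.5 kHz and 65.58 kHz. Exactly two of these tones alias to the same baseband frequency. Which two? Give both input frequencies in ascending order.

fs/2 = 13.85 kHz.
75.28 kHz mod fs = 19.88 kHz.
19.88 kHz > fs/2 = 13.85 kHz, folds to fs − 19.88 kHz = 7.82 kHz.
37.88 kHz mod fs = 10.18 kHz.
10.18 kHz ≤ fs/2 = 13.85 kHz, appears at 10.18 kHz.
4.5 kHz ≤ fs/2 = 13.85 kHz, passes unchanged.
65.58 kHz mod fs = 10.18 kHz.
10.18 kHz ≤ fs/2 = 13.85 kHz, appears at 10.18 kHz.
37.88 kHz and 65.58 kHz both map to 10.18 kHz.

37.88 kHz, 65.58 kHz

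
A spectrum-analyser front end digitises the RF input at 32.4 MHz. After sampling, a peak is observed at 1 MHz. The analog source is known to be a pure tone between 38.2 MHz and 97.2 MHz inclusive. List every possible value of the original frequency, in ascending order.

63.8 MHz, 65.8 MHz, 96.2 MHz

Frequencies that alias to 1 MHz are k·fs ± 1 MHz for integer k ≥ 0.
k=0: 1 MHz.
k=1: 31.4 MHz, 33.4 MHz.
k=2: 63.8 MHz, 65.8 MHz.
k=3: 96.2 MHz, 98.2 MHz.
k=4: 128.6 MHz, 130.6 MHz.
Within [38.2 MHz, 97.2 MHz]: 63.8 MHz, 65.8 MHz, 96.2 MHz.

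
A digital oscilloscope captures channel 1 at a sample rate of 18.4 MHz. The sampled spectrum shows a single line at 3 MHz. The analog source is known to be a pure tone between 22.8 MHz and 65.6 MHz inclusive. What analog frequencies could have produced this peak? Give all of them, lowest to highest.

Frequencies that alias to 3 MHz are k·fs ± 3 MHz for integer k ≥ 0.
k=0: 3 MHz.
k=1: 15.4 MHz, 21.4 MHz.
k=2: 33.8 MHz, 39.8 MHz.
k=3: 52.2 MHz, 58.2 MHz.
k=4: 70.6 MHz, 76.6 MHz.
Within [22.8 MHz, 65.6 MHz]: 33.8 MHz, 39.8 MHz, 52.2 MHz, 58.2 MHz.

33.8 MHz, 39.8 MHz, 52.2 MHz, 58.2 MHz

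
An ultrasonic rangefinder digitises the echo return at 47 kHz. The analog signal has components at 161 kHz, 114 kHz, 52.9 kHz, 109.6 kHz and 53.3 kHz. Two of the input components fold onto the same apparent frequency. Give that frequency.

20 kHz

fs/2 = 23.5 kHz.
161 kHz mod fs = 20 kHz.
20 kHz ≤ fs/2 = 23.5 kHz, appears at 20 kHz.
114 kHz mod fs = 20 kHz.
20 kHz ≤ fs/2 = 23.5 kHz, appears at 20 kHz.
52.9 kHz mod fs = 5.9 kHz.
5.9 kHz ≤ fs/2 = 23.5 kHz, appears at 5.9 kHz.
109.6 kHz mod fs = 15.6 kHz.
15.6 kHz ≤ fs/2 = 23.5 kHz, appears at 15.6 kHz.
53.3 kHz mod fs = 6.3 kHz.
6.3 kHz ≤ fs/2 = 23.5 kHz, appears at 6.3 kHz.
114 kHz and 161 kHz both map to 20 kHz.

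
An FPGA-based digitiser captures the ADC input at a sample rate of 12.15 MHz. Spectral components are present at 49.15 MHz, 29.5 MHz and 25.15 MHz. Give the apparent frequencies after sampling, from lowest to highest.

fs/2 = 6.075 MHz.
49.15 MHz mod fs = 0.55 MHz.
0.55 MHz ≤ fs/2 = 6.075 MHz, appears at 0.55 MHz.
29.5 MHz mod fs = 5.2 MHz.
5.2 MHz ≤ fs/2 = 6.075 MHz, appears at 5.2 MHz.
25.15 MHz mod fs = 0.85 MHz.
0.85 MHz ≤ fs/2 = 6.075 MHz, appears at 0.85 MHz.
Distinct values: {0.55 MHz, 0.85 MHz, 5.2 MHz}.

0.55 MHz, 0.85 MHz, 5.2 MHz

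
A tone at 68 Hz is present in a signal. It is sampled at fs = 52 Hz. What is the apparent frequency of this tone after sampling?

16 Hz

68 Hz mod fs = 16 Hz.
16 Hz ≤ fs/2 = 26 Hz, appears at 16 Hz.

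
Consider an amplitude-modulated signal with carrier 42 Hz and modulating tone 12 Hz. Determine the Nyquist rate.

108 Hz

AM sidebands sit at fc ± fm = 30 Hz and 54 Hz.
Highest-frequency component: 54 Hz.
Nyquist rate = 2 × 54 Hz = 108 Hz.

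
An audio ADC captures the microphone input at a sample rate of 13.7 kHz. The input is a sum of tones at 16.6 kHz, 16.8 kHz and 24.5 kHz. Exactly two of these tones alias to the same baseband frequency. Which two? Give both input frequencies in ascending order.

16.6 kHz, 24.5 kHz

fs/2 = 6.85 kHz.
16.6 kHz mod fs = 2.9 kHz.
2.9 kHz ≤ fs/2 = 6.85 kHz, appears at 2.9 kHz.
16.8 kHz mod fs = 3.1 kHz.
3.1 kHz ≤ fs/2 = 6.85 kHz, appears at 3.1 kHz.
24.5 kHz mod fs = 10.8 kHz.
10.8 kHz > fs/2 = 6.85 kHz, folds to fs − 10.8 kHz = 2.9 kHz.
16.6 kHz and 24.5 kHz both map to 2.9 kHz.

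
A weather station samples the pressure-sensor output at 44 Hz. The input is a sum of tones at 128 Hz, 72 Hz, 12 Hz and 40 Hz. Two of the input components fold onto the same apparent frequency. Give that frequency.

fs/2 = 22 Hz.
128 Hz mod fs = 40 Hz.
40 Hz > fs/2 = 22 Hz, folds to fs − 40 Hz = 4 Hz.
72 Hz mod fs = 28 Hz.
28 Hz > fs/2 = 22 Hz, folds to fs − 28 Hz = 16 Hz.
12 Hz ≤ fs/2 = 22 Hz, passes unchanged.
40 Hz > fs/2 = 22 Hz, folds to fs − 40 Hz = 4 Hz.
40 Hz and 128 Hz both map to 4 Hz.

4 Hz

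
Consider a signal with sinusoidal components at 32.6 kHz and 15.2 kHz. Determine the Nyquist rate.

65.2 kHz

Highest-frequency component: 32.6 kHz.
Nyquist rate = 2 × 32.6 kHz = 65.2 kHz.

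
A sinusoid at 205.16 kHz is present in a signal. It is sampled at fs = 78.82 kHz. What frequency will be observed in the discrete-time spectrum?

205.16 kHz mod fs = 47.52 kHz.
47.52 kHz > fs/2 = 39.41 kHz, folds to fs − 47.52 kHz = 31.3 kHz.

31.3 kHz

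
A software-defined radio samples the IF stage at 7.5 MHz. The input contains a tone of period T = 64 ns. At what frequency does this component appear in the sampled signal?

0.625 MHz

T = 64 ns → f = 1/T = 15.625 MHz.
15.625 MHz mod fs = 0.625 MHz.
0.625 MHz ≤ fs/2 = 3.75 MHz, appears at 0.625 MHz.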